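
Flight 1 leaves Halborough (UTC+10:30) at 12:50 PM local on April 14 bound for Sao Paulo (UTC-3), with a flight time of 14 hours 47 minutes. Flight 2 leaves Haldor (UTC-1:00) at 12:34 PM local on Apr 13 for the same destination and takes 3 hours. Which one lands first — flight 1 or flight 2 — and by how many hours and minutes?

the second, by 24 hours 33 minutes

Flight 1 in UTC: 12:50 PM − 10:30 = 2:20 AM on Apr 14.
+14 hours 47 minutes → arrive 5:07 PM UTC on Apr 14.
Flight 2 in UTC: 12:34 PM + 1:00 = 1:34 PM on Apr 13.
+3 hours → arrive 4:34 PM UTC on Apr 13.
Flight 2 lands earlier by 24 hours 33 minutes.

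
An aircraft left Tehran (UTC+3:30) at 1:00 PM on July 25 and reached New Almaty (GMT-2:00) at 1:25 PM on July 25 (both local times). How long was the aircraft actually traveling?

New Almaty is 5:30 behind Tehran.
Clock-face elapsed time (ignoring zones) is 25 minutes.
Actual elapsed = 25 minutes + 5:30 = 5 hours 55 minutes.

5 hours 55 minutes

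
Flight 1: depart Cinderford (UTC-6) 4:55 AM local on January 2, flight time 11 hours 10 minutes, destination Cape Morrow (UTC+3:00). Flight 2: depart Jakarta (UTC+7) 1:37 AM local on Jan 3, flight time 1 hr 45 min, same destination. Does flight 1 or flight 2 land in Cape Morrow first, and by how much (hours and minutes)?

the second, by 1 hour 43 minutes

Flight 1 in UTC: 4:55 AM + 6:00 = 10:55 AM on Jan 2.
+11 hours and 10 minutes → arrive 10:05 PM UTC on Jan 2.
Flight 2 in UTC: 1:37 AM − 7:00 = 6:37 PM on Jan 2.
+1 hour and 45 minutes → arrive 8:22 PM UTC on Jan 2.
Flight 2 lands earlier by 1 hour 43 minutes.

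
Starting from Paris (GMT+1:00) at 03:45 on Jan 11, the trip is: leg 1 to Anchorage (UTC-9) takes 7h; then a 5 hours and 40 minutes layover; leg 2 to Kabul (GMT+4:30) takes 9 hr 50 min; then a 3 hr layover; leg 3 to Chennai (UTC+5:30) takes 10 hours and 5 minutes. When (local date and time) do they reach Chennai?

19:50 on January 12

Convert departure to UTC: 03:45 − 1:00 = 02:45 UTC on Jan 11.
Add 7 hours leg 1 → 09:45 UTC.
Add 5 hours and 40 minutes layover in Anchorage → 15:25 UTC.
Add 9 hours and 50 minutes leg 2 → 01:15 UTC (Jan 12).
Add 3 hours layover in Kabul → 04:15 UTC.
Add 10 hours 5 minutes leg 3 → 14:20 UTC.
Chennai is UTC+5:30, so local arrival = 14:20 + 5:30 = 19:50 on Jan 12.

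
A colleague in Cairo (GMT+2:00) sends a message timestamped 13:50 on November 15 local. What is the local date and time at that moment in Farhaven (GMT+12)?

23:50 on November 15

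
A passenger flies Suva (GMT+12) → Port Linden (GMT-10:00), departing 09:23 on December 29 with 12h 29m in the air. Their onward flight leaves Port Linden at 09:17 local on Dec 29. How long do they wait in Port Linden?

Convert departure to UTC: 09:23 − 12:00 = 21:23 UTC on Dec 28.
Add 12 hours and 29 minutes flight time → 09:52 UTC (Dec 29).
Port Linden is UTC−10:00, so local arrival = 09:52 − 10:00 = 23:52 on Dec 28.
Layover = 09:17 − 23:52 (+1 day) = 9 hours 25 minutes.

9 hours 25 minutes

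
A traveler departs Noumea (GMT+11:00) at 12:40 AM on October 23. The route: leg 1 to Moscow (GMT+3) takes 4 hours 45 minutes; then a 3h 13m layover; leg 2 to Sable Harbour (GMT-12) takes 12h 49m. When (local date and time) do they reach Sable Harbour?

Convert departure to UTC: 12:40 AM − 11:00 = 1:40 PM UTC on Oct 22.
Add 4 hours 45 minutes leg 1 → 6:25 PM UTC.
Add 3 hours 13 minutes layover in Moscow → 9:38 PM UTC.
Add 12 hours 49 minutes leg 2 → 10:27 AM UTC (Oct 23).
Sable Harbour is UTC−12:00, so local arrival = 10:27 AM − 12:00 = 10:27 PM on Oct 22.

10:27 PM on October 22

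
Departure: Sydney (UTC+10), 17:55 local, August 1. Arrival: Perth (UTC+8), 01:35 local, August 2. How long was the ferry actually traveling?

9 hours 40 minutes

Departure in UTC: 17:55 − 10:00 = 07:55 on Aug 1.
Arrival in UTC: 01:35 − 8:00 = 17:35 on Aug 1.
Elapsed = 17:35 − 07:55 = 9 hours 40 minutes.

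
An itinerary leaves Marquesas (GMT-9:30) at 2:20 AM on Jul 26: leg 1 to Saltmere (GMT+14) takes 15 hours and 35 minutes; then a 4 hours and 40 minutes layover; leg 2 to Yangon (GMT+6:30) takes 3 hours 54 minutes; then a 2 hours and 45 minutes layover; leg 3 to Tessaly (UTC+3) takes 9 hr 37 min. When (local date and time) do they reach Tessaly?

Convert departure to UTC: 2:20 AM + 9:30 = 11:50 AM UTC on Jul 26.
Add 15 hours and 35 minutes leg 1 → 3:25 AM UTC (Jul 27).
Add 4 hours 40 minutes layover in Saltmere → 8:05 AM UTC.
Add 3 hours 54 minutes leg 2 → 11:59 AM UTC.
Add 2 hours and 45 minutes layover in Yangon → 2:44 PM UTC.
Add 9 hours 37 minutes leg 3 → 12:21 AM UTC (Jul 28).
Tessaly is UTC+3:00, so local arrival = 12:21 AM + 3:00 = 3:21 AM on Jul 28.

3:21 AM on July 28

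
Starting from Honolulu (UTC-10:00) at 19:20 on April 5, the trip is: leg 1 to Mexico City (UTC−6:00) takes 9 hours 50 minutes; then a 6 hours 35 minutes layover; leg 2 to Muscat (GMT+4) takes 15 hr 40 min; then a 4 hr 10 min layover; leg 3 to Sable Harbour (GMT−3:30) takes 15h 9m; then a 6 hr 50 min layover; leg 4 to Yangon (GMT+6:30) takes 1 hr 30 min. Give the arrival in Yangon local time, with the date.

Convert departure to UTC: 19:20 + 10:00 = 05:20 UTC on Apr 6.
Add 9 hours 50 minutes leg 1 → 15:10 UTC.
Add 6 hours and 35 minutes layover in Mexico City → 21:45 UTC.
Add 15 hours and 40 minutes leg 2 → 13:25 UTC (Apr 7).
Add 4 hours and 10 minutes layover in Muscat → 17:35 UTC.
Add 15 hours 9 minutes leg 3 → 08:44 UTC (Apr 8).
Add 6 hours 50 minutes layover in Sable Harbour → 15:34 UTC.
Add 1 hour 30 minutes leg 4 → 17:04 UTC.
Yangon is UTC+6:30, so local arrival = 17:04 + 6:30 = 23:34 on Apr 8.

23:34 on Apr 8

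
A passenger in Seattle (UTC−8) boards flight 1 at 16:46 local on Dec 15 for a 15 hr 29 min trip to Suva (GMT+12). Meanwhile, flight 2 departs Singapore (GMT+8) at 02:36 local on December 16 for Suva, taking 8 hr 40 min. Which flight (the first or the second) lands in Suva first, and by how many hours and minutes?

Flight 1 in UTC: 16:46 + 8:00 = 00:46 on Dec 16.
+15 hours 29 minutes → arrive 16:15 UTC on Dec 16.
Flight 2 in UTC: 02:36 − 8:00 = 18:36 on Dec 15.
+8 hours and 40 minutes → arrive 03:16 UTC on Dec 16.
Flight 2 lands earlier by 12 hours 59 minutes.

the second, by 12 hours 59 minutes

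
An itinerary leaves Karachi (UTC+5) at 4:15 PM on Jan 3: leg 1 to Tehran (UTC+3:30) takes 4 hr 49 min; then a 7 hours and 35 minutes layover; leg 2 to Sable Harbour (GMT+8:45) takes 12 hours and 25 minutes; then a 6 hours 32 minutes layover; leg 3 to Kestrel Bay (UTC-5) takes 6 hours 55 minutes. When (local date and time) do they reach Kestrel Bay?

Convert departure to UTC: 4:15 PM − 5:00 = 11:15 AM UTC on Jan 3.
Add 4 hours and 49 minutes leg 1 → 4:04 PM UTC.
Add 7 hours 35 minutes layover in Tehran → 11:39 PM UTC.
Add 12 hours 25 minutes leg 2 → 12:04 PM UTC (Jan 4).
Add 6 hours and 32 minutes layover in Sable Harbour → 6:36 PM UTC.
Add 6 hours 55 minutes leg 3 → 1:31 AM UTC (Jan 5).
Kestrel Bay is UTC−5:00, so local arrival = 1:31 AM − 5:00 = 8:31 PM on Jan 4.

8:31 PM on January 4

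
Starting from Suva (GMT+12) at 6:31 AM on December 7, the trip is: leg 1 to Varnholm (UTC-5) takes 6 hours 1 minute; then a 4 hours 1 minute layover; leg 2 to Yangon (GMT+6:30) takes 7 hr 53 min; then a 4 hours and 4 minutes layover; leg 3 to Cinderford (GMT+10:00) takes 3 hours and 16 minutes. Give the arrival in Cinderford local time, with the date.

5:46 AM on December 8

Convert departure to UTC: 6:31 AM − 12:00 = 6:31 PM UTC on Dec 6.
Add 6 hours and 1 minute leg 1 → 12:32 AM UTC (Dec 7).
Add 4 hours 1 minute layover in Varnholm → 4:33 AM UTC.
Add 7 hours 53 minutes leg 2 → 12:26 PM UTC.
Add 4 hours 4 minutes layover in Yangon → 4:30 PM UTC.
Add 3 hours 16 minutes leg 3 → 7:46 PM UTC.
Cinderford is UTC+10:00, so local arrival = 7:46 PM + 10:00 = 5:46 AM on Dec 8.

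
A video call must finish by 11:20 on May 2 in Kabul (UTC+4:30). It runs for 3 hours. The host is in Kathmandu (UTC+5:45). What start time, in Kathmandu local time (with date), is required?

09:35 on May 2

Target end time in UTC: 11:20 − 4:30 = 06:50 on May 2.
Subtract 3 hours → start 03:50 UTC on May 2.
Kathmandu is UTC+5:45: 03:50 + 5:45 = 09:35 on May 2.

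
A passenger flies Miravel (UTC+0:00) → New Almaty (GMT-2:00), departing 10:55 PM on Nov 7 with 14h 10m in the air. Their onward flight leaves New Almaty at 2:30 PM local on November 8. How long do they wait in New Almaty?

3 hours 25 minutes

Miravel is at UTC+0, so departure is already 10:55 PM UTC on Nov 7.
Add 14 hours and 10 minutes flight time → 1:05 PM UTC (Nov 8).
New Almaty is UTC−2:00, so local arrival = 1:05 PM − 2:00 = 11:05 AM on Nov 8.
Layover = 2:30 PM − 11:05 AM = 3 hours 25 minutes.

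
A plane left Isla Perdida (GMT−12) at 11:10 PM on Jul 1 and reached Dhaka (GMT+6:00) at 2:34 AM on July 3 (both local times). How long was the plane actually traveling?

Departure in UTC: 11:10 PM + 12:00 = 11:10 AM on Jul 2.
Arrival in UTC: 2:34 AM − 6:00 = 8:34 PM on Jul 2.
Elapsed = 8:34 PM − 11:10 AM = 9 hours 24 minutes.

9 hours 24 minutes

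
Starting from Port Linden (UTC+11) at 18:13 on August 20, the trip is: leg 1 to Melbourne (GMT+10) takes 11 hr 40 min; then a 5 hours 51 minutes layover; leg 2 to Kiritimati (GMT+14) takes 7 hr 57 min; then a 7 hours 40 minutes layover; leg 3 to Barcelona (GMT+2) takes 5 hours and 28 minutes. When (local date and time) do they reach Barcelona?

Convert departure to UTC: 18:13 − 11:00 = 07:13 UTC on Aug 20.
Add 11 hours and 40 minutes leg 1 → 18:53 UTC.
Add 5 hours and 51 minutes layover in Melbourne → 00:44 UTC (Aug 21).
Add 7 hours and 57 minutes leg 2 → 08:41 UTC.
Add 7 hours and 40 minutes layover in Kiritimati → 16:21 UTC.
Add 5 hours and 28 minutes leg 3 → 21:49 UTC.
Barcelona is UTC+2:00, so local arrival = 21:49 + 2:00 = 23:49 on Aug 21.

23:49 on August 21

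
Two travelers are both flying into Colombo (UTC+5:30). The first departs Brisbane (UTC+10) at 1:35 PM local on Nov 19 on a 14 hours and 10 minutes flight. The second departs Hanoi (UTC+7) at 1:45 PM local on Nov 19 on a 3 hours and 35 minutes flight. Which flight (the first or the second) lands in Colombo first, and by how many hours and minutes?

Flight 1 in UTC: 1:35 PM − 10:00 = 3:35 AM on Nov 19.
+14 hours 10 minutes → arrive 5:45 PM UTC on Nov 19.
Flight 2 in UTC: 1:45 PM − 7:00 = 6:45 AM on Nov 19.
+3 hours 35 minutes → arrive 10:20 AM UTC on Nov 19.
Flight 2 lands earlier by 7 hours 25 minutes.

the second, by 7 hours 25 minutes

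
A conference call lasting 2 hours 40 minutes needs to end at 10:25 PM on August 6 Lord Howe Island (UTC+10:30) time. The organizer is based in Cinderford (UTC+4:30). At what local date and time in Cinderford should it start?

Target end time in UTC: 10:25 PM − 10:30 = 11:55 AM on Aug 6.
Subtract 2 hours 40 minutes → start 9:15 AM UTC on Aug 6.
Cinderford is UTC+4:30: 9:15 AM + 4:30 = 1:45 PM on Aug 6.

1:45 PM on Aug 6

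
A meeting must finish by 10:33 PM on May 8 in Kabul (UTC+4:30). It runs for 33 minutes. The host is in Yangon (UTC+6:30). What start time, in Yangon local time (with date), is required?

12:00 AM on May 9

Target end time in UTC: 10:33 PM − 4:30 = 6:03 PM on May 8.
Subtract 33 minutes → start 5:30 PM UTC on May 8.
Yangon is UTC+6:30: 5:30 PM + 6:30 = 12:00 AM on May 9.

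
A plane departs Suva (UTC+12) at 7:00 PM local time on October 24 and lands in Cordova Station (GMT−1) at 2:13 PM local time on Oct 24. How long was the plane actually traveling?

Cordova Station is 13:00 behind Suva.
Clock-face elapsed time (ignoring zones) is −4 hours 47 minutes.
Actual elapsed = −4 hours 47 minutes + 13:00 = 8 hours 13 minutes.

8 hours 13 minutes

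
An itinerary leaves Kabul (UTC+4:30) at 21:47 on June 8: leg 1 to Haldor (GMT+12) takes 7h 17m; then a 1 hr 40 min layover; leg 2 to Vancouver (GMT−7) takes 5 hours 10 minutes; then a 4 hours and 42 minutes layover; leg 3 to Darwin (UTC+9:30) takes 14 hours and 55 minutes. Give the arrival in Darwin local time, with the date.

Convert departure to UTC: 21:47 − 4:30 = 17:17 UTC on Jun 8.
Add 7 hours and 17 minutes leg 1 → 00:34 UTC (Jun 9).
Add 1 hour 40 minutes layover in Haldor → 02:14 UTC.
Add 5 hours 10 minutes leg 2 → 07:24 UTC.
Add 4 hours 42 minutes layover in Vancouver → 12:06 UTC.
Add 14 hours 55 minutes leg 3 → 03:01 UTC (Jun 10).
Darwin is UTC+9:30, so local arrival = 03:01 + 9:30 = 12:31 on Jun 10.

12:31 on June 10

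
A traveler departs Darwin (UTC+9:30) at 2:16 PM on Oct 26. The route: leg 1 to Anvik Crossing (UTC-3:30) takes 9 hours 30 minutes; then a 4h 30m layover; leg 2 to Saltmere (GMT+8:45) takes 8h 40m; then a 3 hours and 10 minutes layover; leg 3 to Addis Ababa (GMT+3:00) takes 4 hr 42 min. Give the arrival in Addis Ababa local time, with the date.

2:18 PM on October 27

Convert departure to UTC: 2:16 PM − 9:30 = 4:46 AM UTC on Oct 26.
Add 9 hours 30 minutes leg 1 → 2:16 PM UTC.
Add 4 hours and 30 minutes layover in Anvik Crossing → 6:46 PM UTC.
Add 8 hours 40 minutes leg 2 → 3:26 AM UTC (Oct 27).
Add 3 hours and 10 minutes layover in Saltmere → 6:36 AM UTC.
Add 4 hours and 42 minutes leg 3 → 11:18 AM UTC.
Addis Ababa is UTC+3:00, so local arrival = 11:18 AM + 3:00 = 2:18 PM on Oct 27.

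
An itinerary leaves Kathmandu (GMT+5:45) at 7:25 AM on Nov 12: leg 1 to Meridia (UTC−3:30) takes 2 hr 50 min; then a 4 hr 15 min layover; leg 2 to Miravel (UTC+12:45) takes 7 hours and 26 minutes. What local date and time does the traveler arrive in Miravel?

4:56 AM on November 13

Convert departure to UTC: 7:25 AM − 5:45 = 1:40 AM UTC on Nov 12.
Add 2 hours 50 minutes leg 1 → 4:30 AM UTC.
Add 4 hours 15 minutes layover in Meridia → 8:45 AM UTC.
Add 7 hours 26 minutes leg 2 → 4:11 PM UTC.
Miravel is UTC+12:45, so local arrival = 4:11 PM + 12:45 = 4:56 AM on Nov 13.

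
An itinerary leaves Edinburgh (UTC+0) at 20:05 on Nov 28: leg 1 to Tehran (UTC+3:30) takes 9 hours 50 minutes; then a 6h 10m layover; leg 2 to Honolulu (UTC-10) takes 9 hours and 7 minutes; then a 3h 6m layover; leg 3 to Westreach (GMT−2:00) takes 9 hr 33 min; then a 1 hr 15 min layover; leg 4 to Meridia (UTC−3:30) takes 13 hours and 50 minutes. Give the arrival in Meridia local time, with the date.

Edinburgh is at UTC+0, so departure is already 20:05 UTC on Nov 28.
Add 9 hours and 50 minutes leg 1 → 05:55 UTC (Nov 29).
Add 6 hours 10 minutes layover in Tehran → 12:05 UTC.
Add 9 hours 7 minutes leg 2 → 21:12 UTC.
Add 3 hours 6 minutes layover in Honolulu → 00:18 UTC (Nov 30).
Add 9 hours and 33 minutes leg 3 → 09:51 UTC.
Add 1 hour and 15 minutes layover in Westreach → 11:06 UTC.
Add 13 hours 50 minutes leg 4 → 00:56 UTC (Dec 1).
Meridia is UTC−3:30, so local arrival = 00:56 − 3:30 = 21:26 on Nov 30.

21:26 on November 30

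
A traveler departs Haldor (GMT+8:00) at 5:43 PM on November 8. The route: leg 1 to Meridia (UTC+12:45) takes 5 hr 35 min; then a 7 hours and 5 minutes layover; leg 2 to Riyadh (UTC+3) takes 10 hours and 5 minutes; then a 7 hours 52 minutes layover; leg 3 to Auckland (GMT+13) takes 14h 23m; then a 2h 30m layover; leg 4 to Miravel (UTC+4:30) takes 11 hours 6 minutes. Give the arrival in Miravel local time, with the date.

12:49 AM on Nov 11

Convert departure to UTC: 5:43 PM − 8:00 = 9:43 AM UTC on Nov 8.
Add 5 hours and 35 minutes leg 1 → 3:18 PM UTC.
Add 7 hours and 5 minutes layover in Meridia → 10:23 PM UTC.
Add 10 hours 5 minutes leg 2 → 8:28 AM UTC (Nov 9).
Add 7 hours 52 minutes layover in Riyadh → 4:20 PM UTC.
Add 14 hours and 23 minutes leg 3 → 6:43 AM UTC (Nov 10).
Add 2 hours and 30 minutes layover in Auckland → 9:13 AM UTC.
Add 11 hours and 6 minutes leg 4 → 8:19 PM UTC.
Miravel is UTC+4:30, so local arrival = 8:19 PM + 4:30 = 12:49 AM on Nov 11.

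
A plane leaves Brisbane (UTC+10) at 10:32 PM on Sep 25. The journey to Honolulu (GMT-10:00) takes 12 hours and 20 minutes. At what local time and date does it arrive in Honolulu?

2:52 PM on September 25

Honolulu is 20:00 behind Brisbane.
After 12 hours and 20 minutes it is 10:52 AM (Sep 26) in Brisbane.
Shift by the zone difference: 10:52 AM − 20:00 = 2:52 PM on Sep 25 in Honolulu.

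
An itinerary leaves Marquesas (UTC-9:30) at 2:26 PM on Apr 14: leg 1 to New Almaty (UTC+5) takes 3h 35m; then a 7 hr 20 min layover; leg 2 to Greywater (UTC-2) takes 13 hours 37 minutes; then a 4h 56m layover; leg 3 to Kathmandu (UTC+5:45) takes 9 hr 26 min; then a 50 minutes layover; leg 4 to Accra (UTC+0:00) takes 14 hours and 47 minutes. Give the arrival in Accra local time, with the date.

Convert departure to UTC: 2:26 PM + 9:30 = 11:56 PM UTC on Apr 14.
Add 3 hours and 35 minutes leg 1 → 3:31 AM UTC (Apr 15).
Add 7 hours and 20 minutes layover in New Almaty → 10:51 AM UTC.
Add 13 hours and 37 minutes leg 2 → 12:28 AM UTC (Apr 16).
Add 4 hours 56 minutes layover in Greywater → 5:24 AM UTC.
Add 9 hours and 26 minutes leg 3 → 2:50 PM UTC.
Add 50 minutes layover in Kathmandu → 3:40 PM UTC.
Add 14 hours 47 minutes leg 4 → 6:27 AM UTC (Apr 17).
Accra is UTC+0, so local arrival is the same: 6:27 AM on Apr 17.

6:27 AM on April 17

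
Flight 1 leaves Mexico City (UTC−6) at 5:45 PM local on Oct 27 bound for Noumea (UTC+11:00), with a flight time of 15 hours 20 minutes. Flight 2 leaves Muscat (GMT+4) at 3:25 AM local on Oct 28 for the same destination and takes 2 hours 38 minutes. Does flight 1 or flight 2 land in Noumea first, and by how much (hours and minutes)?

the second, by 13 hours 2 minutes

Flight 1 in UTC: 5:45 PM + 6:00 = 11:45 PM on Oct 27.
+15 hours and 20 minutes → arrive 3:05 PM UTC on Oct 28.
Flight 2 in UTC: 3:25 AM − 4:00 = 11:25 PM on Oct 27.
+2 hours and 38 minutes → arrive 2:03 AM UTC on Oct 28.
Flight 2 lands earlier by 13 hours 2 minutes.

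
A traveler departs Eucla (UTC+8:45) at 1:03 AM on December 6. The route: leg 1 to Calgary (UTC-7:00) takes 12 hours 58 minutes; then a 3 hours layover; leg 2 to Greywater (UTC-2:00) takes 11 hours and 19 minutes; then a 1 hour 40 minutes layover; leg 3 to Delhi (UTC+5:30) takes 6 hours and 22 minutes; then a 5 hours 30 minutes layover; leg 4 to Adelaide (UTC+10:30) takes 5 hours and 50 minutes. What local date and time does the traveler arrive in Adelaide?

1:27 AM on December 8

Convert departure to UTC: 1:03 AM − 8:45 = 4:18 PM UTC on Dec 5.
Add 12 hours and 58 minutes leg 1 → 5:16 AM UTC (Dec 6).
Add 3 hours layover in Calgary → 8:16 AM UTC.
Add 11 hours 19 minutes leg 2 → 7:35 PM UTC.
Add 1 hour and 40 minutes layover in Greywater → 9:15 PM UTC.
Add 6 hours and 22 minutes leg 3 → 3:37 AM UTC (Dec 7).
Add 5 hours 30 minutes layover in Delhi → 9:07 AM UTC.
Add 5 hours 50 minutes leg 4 → 2:57 PM UTC.
Adelaide is UTC+10:30, so local arrival = 2:57 PM + 10:30 = 1:27 AM on Dec 8.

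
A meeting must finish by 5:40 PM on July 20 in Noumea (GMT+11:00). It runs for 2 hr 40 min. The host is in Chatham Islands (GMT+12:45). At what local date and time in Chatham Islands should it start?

4:45 PM on July 20

Target end time in UTC: 5:40 PM − 11:00 = 6:40 AM on Jul 20.
Subtract 2 hours 40 minutes → start 4:00 AM UTC on Jul 20.
Chatham Islands is UTC+12:45: 4:00 AM + 12:45 = 4:45 PM on Jul 20.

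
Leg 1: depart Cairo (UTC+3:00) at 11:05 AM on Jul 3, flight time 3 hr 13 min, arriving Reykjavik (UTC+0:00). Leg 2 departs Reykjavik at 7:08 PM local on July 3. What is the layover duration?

7 hours 50 minutes

Convert departure to UTC: 11:05 AM − 3:00 = 8:05 AM UTC on Jul 3.
Add 3 hours and 13 minutes flight time → 11:18 AM UTC.
Reykjavik is UTC+0, so local arrival is the same: 11:18 AM on Jul 3.
Layover = 7:08 PM − 11:18 AM = 7 hours 50 minutes.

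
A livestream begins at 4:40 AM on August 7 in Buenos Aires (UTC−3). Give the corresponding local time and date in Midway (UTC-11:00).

Midway is 8:00 behind Buenos Aires.
Shift by the zone difference: 4:40 AM − 8:00 = 8:40 PM on Aug 6 in Midway.

8:40 PM on Aug 6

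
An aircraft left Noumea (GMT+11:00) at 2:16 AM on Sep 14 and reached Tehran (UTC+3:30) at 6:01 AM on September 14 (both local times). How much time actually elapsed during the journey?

11 hours 15 minutes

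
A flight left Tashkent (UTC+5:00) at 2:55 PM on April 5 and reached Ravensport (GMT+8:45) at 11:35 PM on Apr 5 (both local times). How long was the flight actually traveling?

Departure in UTC: 2:55 PM − 5:00 = 9:55 AM on Apr 5.
Arrival in UTC: 11:35 PM − 8:45 = 2:50 PM on Apr 5.
Elapsed = 2:50 PM − 9:55 AM = 4 hours 55 minutes.

4 hours 55 minutes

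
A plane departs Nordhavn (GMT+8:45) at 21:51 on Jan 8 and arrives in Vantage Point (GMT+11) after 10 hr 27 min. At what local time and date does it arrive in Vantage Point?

Convert departure to UTC: 21:51 − 8:45 = 13:06 UTC on Jan 8.
Add 10 hours 27 minutes travel time → 23:33 UTC.
Vantage Point is UTC+11:00, so local arrival = 23:33 + 11:00 = 10:33 on Jan 9.

10:33 on January 9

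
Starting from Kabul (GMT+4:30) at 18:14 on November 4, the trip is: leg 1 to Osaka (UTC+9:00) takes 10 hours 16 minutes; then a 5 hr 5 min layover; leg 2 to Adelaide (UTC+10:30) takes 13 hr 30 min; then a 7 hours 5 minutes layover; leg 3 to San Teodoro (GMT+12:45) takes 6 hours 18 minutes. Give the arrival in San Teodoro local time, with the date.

Convert departure to UTC: 18:14 − 4:30 = 13:44 UTC on Nov 4.
Add 10 hours and 16 minutes leg 1 → 00:00 UTC (Nov 5).
Add 5 hours and 5 minutes layover in Osaka → 05:05 UTC.
Add 13 hours 30 minutes leg 2 → 18:35 UTC.
Add 7 hours and 5 minutes layover in Adelaide → 01:40 UTC (Nov 6).
Add 6 hours and 18 minutes leg 3 → 07:58 UTC.
San Teodoro is UTC+12:45, so local arrival = 07:58 + 12:45 = 20:43 on Nov 6.

20:43 on November 6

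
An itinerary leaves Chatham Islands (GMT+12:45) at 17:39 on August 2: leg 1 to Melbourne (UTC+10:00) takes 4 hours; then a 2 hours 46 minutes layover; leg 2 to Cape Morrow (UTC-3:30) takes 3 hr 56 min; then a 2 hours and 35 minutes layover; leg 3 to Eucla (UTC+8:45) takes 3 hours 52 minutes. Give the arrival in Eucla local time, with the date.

Convert departure to UTC: 17:39 − 12:45 = 04:54 UTC on Aug 2.
Add 4 hours leg 1 → 08:54 UTC.
Add 2 hours and 46 minutes layover in Melbourne → 11:40 UTC.
Add 3 hours 56 minutes leg 2 → 15:36 UTC.
Add 2 hours 35 minutes layover in Cape Morrow → 18:11 UTC.
Add 3 hours 52 minutes leg 3 → 22:03 UTC.
Eucla is UTC+8:45, so local arrival = 22:03 + 8:45 = 06:48 on Aug 3.

06:48 on August 3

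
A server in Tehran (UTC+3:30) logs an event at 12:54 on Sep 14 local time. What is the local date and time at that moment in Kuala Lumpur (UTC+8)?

17:24 on Sep 14

Kuala Lumpur is 4:30 ahead of Tehran.
Shift by the zone difference: 12:54 + 4:30 = 17:24 on Sep 14 in Kuala Lumpur.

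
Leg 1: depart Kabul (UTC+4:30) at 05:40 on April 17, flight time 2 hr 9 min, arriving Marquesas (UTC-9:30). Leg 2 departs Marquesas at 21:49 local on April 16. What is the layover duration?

Convert departure to UTC: 05:40 − 4:30 = 01:10 UTC on Apr 17.
Add 2 hours 9 minutes flight time → 03:19 UTC.
Marquesas is UTC−9:30, so local arrival = 03:19 − 9:30 = 17:49 on Apr 16.
Layover = 21:49 − 17:49 = 4 hours.

4 hours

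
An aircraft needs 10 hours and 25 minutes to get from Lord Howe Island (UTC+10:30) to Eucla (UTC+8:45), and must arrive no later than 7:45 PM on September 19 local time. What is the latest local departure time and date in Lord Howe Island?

Target arrival in UTC: 7:45 PM − 8:45 = 11:00 AM on Sep 19.
Subtract 10 hours and 25 minutes → departure 12:35 AM UTC on Sep 19.
Lord Howe Island is UTC+10:30: 12:35 AM + 10:30 = 11:05 AM on Sep 19.

11:05 AM on Sep 19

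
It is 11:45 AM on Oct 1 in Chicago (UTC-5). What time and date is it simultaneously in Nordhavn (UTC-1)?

3:45 PM on Oct 1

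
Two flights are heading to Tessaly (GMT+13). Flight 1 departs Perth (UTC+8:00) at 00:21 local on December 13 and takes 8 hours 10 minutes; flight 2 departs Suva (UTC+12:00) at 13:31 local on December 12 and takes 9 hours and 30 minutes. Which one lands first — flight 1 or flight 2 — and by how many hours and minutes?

Flight 1 in UTC: 00:21 − 8:00 = 16:21 on Dec 12.
+8 hours 10 minutes → arrive 00:31 UTC on Dec 13.
Flight 2 in UTC: 13:31 − 12:00 = 01:31 on Dec 12.
+9 hours and 30 minutes → arrive 11:01 UTC on Dec 12.
Flight 2 lands earlier by 13 hours 30 minutes.

the second, by 13 hours 30 minutes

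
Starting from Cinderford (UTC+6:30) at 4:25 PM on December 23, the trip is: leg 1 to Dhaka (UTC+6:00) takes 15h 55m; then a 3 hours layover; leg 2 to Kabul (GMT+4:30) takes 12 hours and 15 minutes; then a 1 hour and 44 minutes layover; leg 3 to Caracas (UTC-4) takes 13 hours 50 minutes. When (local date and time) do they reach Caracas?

4:39 AM on December 25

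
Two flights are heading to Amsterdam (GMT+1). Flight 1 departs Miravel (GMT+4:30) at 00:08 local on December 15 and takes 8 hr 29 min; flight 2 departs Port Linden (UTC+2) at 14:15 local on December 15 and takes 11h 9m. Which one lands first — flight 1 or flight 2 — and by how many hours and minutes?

the first, by 19 hours 17 minutes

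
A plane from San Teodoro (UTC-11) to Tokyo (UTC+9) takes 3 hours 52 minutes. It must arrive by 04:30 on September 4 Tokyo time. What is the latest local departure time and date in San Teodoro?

04:38 on Sep 3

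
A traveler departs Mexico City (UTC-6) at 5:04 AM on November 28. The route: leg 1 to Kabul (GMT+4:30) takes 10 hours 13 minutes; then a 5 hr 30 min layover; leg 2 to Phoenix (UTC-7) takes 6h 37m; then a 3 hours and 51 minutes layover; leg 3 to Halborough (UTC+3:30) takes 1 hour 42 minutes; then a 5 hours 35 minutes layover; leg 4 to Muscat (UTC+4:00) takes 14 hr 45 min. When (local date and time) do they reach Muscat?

Convert departure to UTC: 5:04 AM + 6:00 = 11:04 AM UTC on Nov 28.
Add 10 hours and 13 minutes leg 1 → 9:17 PM UTC.
Add 5 hours 30 minutes layover in Kabul → 2:47 AM UTC (Nov 29).
Add 6 hours and 37 minutes leg 2 → 9:24 AM UTC.
Add 3 hours 51 minutes layover in Phoenix → 1:15 PM UTC.
Add 1 hour 42 minutes leg 3 → 2:57 PM UTC.
Add 5 hours and 35 minutes layover in Halborough → 8:32 PM UTC.
Add 14 hours and 45 minutes leg 4 → 11:17 AM UTC (Nov 30).
Muscat is UTC+4:00, so local arrival = 11:17 AM + 4:00 = 3:17 PM on Nov 30.

3:17 PM on November 30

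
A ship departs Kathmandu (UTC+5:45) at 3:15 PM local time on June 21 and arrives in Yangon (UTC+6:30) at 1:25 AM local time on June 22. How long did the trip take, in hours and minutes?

Departure in UTC: 3:15 PM − 5:45 = 9:30 AM on Jun 21.
Arrival in UTC: 1:25 AM − 6:30 = 6:55 PM on Jun 21.
Elapsed = 6:55 PM − 9:30 AM = 9 hours 25 minutes.

9 hours 25 minutes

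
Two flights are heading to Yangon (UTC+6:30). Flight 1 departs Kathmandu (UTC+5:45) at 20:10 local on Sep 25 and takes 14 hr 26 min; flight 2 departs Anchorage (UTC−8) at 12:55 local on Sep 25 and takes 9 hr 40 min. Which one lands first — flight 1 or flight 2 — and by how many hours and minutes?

Flight 1 in UTC: 20:10 − 5:45 = 14:25 on Sep 25.
+14 hours 26 minutes → arrive 04:51 UTC on Sep 26.
Flight 2 in UTC: 12:55 + 8:00 = 20:55 on Sep 25.
+9 hours and 40 minutes → arrive 06:35 UTC on Sep 26.
Flight 1 lands earlier by 1 hour 44 minutes.

the first, by 1 hour 44 minutes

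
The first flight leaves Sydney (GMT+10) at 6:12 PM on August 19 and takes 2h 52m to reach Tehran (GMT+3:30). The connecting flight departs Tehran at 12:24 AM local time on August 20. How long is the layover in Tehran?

Convert departure to UTC: 6:12 PM − 10:00 = 8:12 AM UTC on Aug 19.
Add 2 hours and 52 minutes flight time → 11:04 AM UTC.
Tehran is UTC+3:30, so local arrival = 11:04 AM + 3:30 = 2:34 PM on Aug 19.
Layover = 12:24 AM − 2:34 PM (+1 day) = 9 hours 50 minutes.

9 hours 50 minutes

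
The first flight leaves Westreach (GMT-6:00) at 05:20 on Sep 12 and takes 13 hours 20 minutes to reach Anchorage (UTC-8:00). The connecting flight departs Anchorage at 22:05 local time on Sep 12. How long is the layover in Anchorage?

5 hours 25 minutes

Convert departure to UTC: 05:20 + 6:00 = 11:20 UTC on Sep 12.
Add 13 hours 20 minutes flight time → 00:40 UTC (Sep 13).
Anchorage is UTC−8:00, so local arrival = 00:40 − 8:00 = 16:40 on Sep 12.
Layover = 22:05 − 16:40 = 5 hours 25 minutes.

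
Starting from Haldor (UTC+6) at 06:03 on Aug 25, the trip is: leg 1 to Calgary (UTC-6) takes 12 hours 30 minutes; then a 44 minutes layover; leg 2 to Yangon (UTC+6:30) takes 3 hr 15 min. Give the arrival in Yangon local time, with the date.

23:02 on Aug 25

Convert departure to UTC: 06:03 − 6:00 = 00:03 UTC on Aug 25.
Add 12 hours 30 minutes leg 1 → 12:33 UTC.
Add 44 minutes layover in Calgary → 13:17 UTC.
Add 3 hours 15 minutes leg 2 → 16:32 UTC.
Yangon is UTC+6:30, so local arrival = 16:32 + 6:30 = 23:02 on Aug 25.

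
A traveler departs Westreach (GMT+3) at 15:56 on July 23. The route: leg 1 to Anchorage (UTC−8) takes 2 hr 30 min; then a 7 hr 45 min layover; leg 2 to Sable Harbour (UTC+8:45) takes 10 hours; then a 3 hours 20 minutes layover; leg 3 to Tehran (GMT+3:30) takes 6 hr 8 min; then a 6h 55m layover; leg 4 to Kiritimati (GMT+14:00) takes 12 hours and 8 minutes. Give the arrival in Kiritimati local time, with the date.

Convert departure to UTC: 15:56 − 3:00 = 12:56 UTC on Jul 23.
Add 2 hours and 30 minutes leg 1 → 15:26 UTC.
Add 7 hours 45 minutes layover in Anchorage → 23:11 UTC.
Add 10 hours leg 2 → 09:11 UTC (Jul 24).
Add 3 hours and 20 minutes layover in Sable Harbour → 12:31 UTC.
Add 6 hours and 8 minutes leg 3 → 18:39 UTC.
Add 6 hours and 55 minutes layover in Tehran → 01:34 UTC (Jul 25).
Add 12 hours 8 minutes leg 4 → 13:42 UTC.
Kiritimati is UTC+14:00, so local arrival = 13:42 + 14:00 = 03:42 on Jul 26.

03:42 on Jul 26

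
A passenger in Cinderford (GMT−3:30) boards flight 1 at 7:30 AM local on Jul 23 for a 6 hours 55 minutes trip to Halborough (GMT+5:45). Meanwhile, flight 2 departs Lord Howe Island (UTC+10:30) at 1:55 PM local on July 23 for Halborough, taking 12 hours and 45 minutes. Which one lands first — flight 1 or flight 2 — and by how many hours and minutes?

Flight 1 in UTC: 7:30 AM + 3:30 = 11:00 AM on Jul 23.
+6 hours 55 minutes → arrive 5:55 PM UTC on Jul 23.
Flight 2 in UTC: 1:55 PM − 10:30 = 3:25 AM on Jul 23.
+12 hours 45 minutes → arrive 4:10 PM UTC on Jul 23.
Flight 2 lands earlier by 1 hour 45 minutes.

the second, by 1 hour 45 minutes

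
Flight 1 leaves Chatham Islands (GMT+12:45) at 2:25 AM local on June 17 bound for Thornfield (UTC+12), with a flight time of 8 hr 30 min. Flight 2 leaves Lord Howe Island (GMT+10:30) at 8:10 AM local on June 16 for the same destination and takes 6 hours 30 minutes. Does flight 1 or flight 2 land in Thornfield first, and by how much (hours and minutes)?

Flight 1 in UTC: 2:25 AM − 12:45 = 1:40 PM on Jun 16.
+8 hours 30 minutes → arrive 10:10 PM UTC on Jun 16.
Flight 2 in UTC: 8:10 AM − 10:30 = 9:40 PM on Jun 15.
+6 hours 30 minutes → arrive 4:10 AM UTC on Jun 16.
Flight 2 lands earlier by 18 hours.

the second, by 18 hours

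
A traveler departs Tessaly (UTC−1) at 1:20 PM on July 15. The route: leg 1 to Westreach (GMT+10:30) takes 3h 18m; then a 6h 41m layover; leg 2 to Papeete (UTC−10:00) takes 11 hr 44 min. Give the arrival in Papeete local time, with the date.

2:03 AM on July 16

Convert departure to UTC: 1:20 PM + 1:00 = 2:20 PM UTC on Jul 15.
Add 3 hours and 18 minutes leg 1 → 5:38 PM UTC.
Add 6 hours and 41 minutes layover in Westreach → 12:19 AM UTC (Jul 16).
Add 11 hours and 44 minutes leg 2 → 12:03 PM UTC.
Papeete is UTC−10:00, so local arrival = 12:03 PM − 10:00 = 2:03 AM on Jul 16.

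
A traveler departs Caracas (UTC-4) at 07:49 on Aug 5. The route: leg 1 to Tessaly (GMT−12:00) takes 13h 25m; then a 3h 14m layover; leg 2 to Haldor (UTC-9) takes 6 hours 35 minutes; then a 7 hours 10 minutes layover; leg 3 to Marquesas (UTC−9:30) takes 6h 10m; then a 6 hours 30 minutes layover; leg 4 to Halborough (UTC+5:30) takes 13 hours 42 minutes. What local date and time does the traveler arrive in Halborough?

Convert departure to UTC: 07:49 + 4:00 = 11:49 UTC on Aug 5.
Add 13 hours and 25 minutes leg 1 → 01:14 UTC (Aug 6).
Add 3 hours and 14 minutes layover in Tessaly → 04:28 UTC.
Add 6 hours and 35 minutes leg 2 → 11:03 UTC.
Add 7 hours 10 minutes layover in Haldor → 18:13 UTC.
Add 6 hours 10 minutes leg 3 → 00:23 UTC (Aug 7).
Add 6 hours 30 minutes layover in Marquesas → 06:53 UTC.
Add 13 hours 42 minutes leg 4 → 20:35 UTC.
Halborough is UTC+5:30, so local arrival = 20:35 + 5:30 = 02:05 on Aug 8.

02:05 on Aug 8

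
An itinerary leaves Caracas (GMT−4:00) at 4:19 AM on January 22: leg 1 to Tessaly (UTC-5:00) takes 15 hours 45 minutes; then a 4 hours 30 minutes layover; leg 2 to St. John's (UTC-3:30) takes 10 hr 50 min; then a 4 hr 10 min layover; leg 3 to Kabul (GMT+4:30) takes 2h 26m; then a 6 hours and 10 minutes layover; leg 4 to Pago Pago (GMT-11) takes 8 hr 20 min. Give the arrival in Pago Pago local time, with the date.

Convert departure to UTC: 4:19 AM + 4:00 = 8:19 AM UTC on Jan 22.
Add 15 hours and 45 minutes leg 1 → 12:04 AM UTC (Jan 23).
Add 4 hours and 30 minutes layover in Tessaly → 4:34 AM UTC.
Add 10 hours and 50 minutes leg 2 → 3:24 PM UTC.
Add 4 hours 10 minutes layover in St. John's → 7:34 PM UTC.
Add 2 hours 26 minutes leg 3 → 10:00 PM UTC.
Add 6 hours 10 minutes layover in Kabul → 4:10 AM UTC (Jan 24).
Add 8 hours and 20 minutes leg 4 → 12:30 PM UTC.
Pago Pago is UTC−11:00, so local arrival = 12:30 PM − 11:00 = 1:30 AM on Jan 24.

1:30 AM on January 24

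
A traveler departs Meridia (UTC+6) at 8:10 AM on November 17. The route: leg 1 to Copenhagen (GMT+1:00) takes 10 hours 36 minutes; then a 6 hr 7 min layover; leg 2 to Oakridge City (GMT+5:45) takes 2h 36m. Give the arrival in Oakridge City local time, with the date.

3:14 AM on November 18

Convert departure to UTC: 8:10 AM − 6:00 = 2:10 AM UTC on Nov 17.
Add 10 hours 36 minutes leg 1 → 12:46 PM UTC.
Add 6 hours 7 minutes layover in Copenhagen → 6:53 PM UTC.
Add 2 hours and 36 minutes leg 2 → 9:29 PM UTC.
Oakridge City is UTC+5:45, so local arrival = 9:29 PM + 5:45 = 3:14 AM on Nov 18.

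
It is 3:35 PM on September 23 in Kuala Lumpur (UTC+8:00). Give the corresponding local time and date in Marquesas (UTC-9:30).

In UTC: 3:35 PM − 8:00 = 7:35 AM on Sep 23.
Marquesas is UTC−9:30: 7:35 AM − 9:30 = 10:05 PM on Sep 22.

10:05 PM on September 22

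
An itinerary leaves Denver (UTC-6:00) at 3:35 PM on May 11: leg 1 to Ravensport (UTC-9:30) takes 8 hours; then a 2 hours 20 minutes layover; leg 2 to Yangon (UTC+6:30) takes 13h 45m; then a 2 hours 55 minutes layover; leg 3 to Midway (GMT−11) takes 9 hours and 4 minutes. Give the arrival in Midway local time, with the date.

Convert departure to UTC: 3:35 PM + 6:00 = 9:35 PM UTC on May 11.
Add 8 hours leg 1 → 5:35 AM UTC (May 12).
Add 2 hours and 20 minutes layover in Ravensport → 7:55 AM UTC.
Add 13 hours 45 minutes leg 2 → 9:40 PM UTC.
Add 2 hours and 55 minutes layover in Yangon → 12:35 AM UTC (May 13).
Add 9 hours and 4 minutes leg 3 → 9:39 AM UTC.
Midway is UTC−11:00, so local arrival = 9:39 AM − 11:00 = 10:39 PM on May 12.

10:39 PM on May 12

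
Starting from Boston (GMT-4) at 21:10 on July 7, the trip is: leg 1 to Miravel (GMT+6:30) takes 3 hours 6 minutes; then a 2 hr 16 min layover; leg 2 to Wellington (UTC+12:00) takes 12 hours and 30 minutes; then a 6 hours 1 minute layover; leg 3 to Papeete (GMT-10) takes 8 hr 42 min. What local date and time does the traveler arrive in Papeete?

Convert departure to UTC: 21:10 + 4:00 = 01:10 UTC on Jul 8.
Add 3 hours 6 minutes leg 1 → 04:16 UTC.
Add 2 hours and 16 minutes layover in Miravel → 06:32 UTC.
Add 12 hours 30 minutes leg 2 → 19:02 UTC.
Add 6 hours and 1 minute layover in Wellington → 01:03 UTC (Jul 9).
Add 8 hours and 42 minutes leg 3 → 09:45 UTC.
Papeete is UTC−10:00, so local arrival = 09:45 − 10:00 = 23:45 on Jul 8.

23:45 on July 8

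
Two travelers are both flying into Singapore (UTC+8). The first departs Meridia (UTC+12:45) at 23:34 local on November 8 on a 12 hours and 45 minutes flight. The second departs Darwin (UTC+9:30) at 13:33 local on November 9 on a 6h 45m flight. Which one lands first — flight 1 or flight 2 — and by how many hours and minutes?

the first, by 11 hours 14 minutes

Flight 1 in UTC: 23:34 − 12:45 = 10:49 on Nov 8.
+12 hours and 45 minutes → arrive 23:34 UTC on Nov 8.
Flight 2 in UTC: 13:33 − 9:30 = 04:03 on Nov 9.
+6 hours 45 minutes → arrive 10:48 UTC on Nov 9.
Flight 1 lands earlier by 11 hours 14 minutes.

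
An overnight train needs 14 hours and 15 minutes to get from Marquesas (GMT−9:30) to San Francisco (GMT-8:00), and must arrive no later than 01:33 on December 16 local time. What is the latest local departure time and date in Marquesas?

Target arrival in UTC: 01:33 + 8:00 = 09:33 on Dec 16.
Subtract 14 hours and 15 minutes → departure 19:18 UTC on Dec 15.
Marquesas is UTC−9:30: 19:18 − 9:30 = 09:48 on Dec 15.

09:48 on December 15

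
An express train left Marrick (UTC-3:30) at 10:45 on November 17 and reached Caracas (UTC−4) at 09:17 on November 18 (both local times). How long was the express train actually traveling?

Caracas is 0:30 behind Marrick.
Clock-face elapsed time (ignoring zones) is 22 hours 32 minutes.
Actual elapsed = 22 hours 32 minutes + 0:30 = 23 hours 2 minutes.

23 hours 2 minutes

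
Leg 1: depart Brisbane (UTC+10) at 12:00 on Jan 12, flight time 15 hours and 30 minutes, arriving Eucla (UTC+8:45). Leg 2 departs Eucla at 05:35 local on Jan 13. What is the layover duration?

Convert departure to UTC: 12:00 − 10:00 = 02:00 UTC on Jan 12.
Add 15 hours 30 minutes flight time → 17:30 UTC.
Eucla is UTC+8:45, so local arrival = 17:30 + 8:45 = 02:15 on Jan 13.
Layover = 05:35 − 02:15 = 3 hours 20 minutes.

3 hours 20 minutes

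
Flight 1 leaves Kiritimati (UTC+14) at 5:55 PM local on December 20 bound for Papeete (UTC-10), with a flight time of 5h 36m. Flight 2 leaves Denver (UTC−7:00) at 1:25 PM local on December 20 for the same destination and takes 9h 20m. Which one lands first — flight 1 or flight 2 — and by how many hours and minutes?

the first, by 20 hours 14 minutes

Flight 1 in UTC: 5:55 PM − 14:00 = 3:55 AM on Dec 20.
+5 hours 36 minutes → arrive 9:31 AM UTC on Dec 20.
Flight 2 in UTC: 1:25 PM + 7:00 = 8:25 PM on Dec 20.
+9 hours and 20 minutes → arrive 5:45 AM UTC on Dec 21.
Flight 1 lands earlier by 20 hours 14 minutes.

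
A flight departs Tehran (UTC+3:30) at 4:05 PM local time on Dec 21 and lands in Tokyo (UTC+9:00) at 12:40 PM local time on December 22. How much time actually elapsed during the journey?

Departure in UTC: 4:05 PM − 3:30 = 12:35 PM on Dec 21.
Arrival in UTC: 12:40 PM − 9:00 = 3:40 AM on Dec 22.
Elapsed = 3:40 AM − 12:35 PM (+1 day) = 15 hours 5 minutes.

15 hours 5 minutes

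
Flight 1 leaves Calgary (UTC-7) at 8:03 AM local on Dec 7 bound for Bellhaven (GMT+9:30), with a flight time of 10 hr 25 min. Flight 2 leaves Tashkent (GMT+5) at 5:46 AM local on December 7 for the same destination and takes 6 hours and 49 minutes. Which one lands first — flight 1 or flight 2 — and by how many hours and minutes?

Flight 1 in UTC: 8:03 AM + 7:00 = 3:03 PM on Dec 7.
+10 hours 25 minutes → arrive 1:28 AM UTC on Dec 8.
Flight 2 in UTC: 5:46 AM − 5:00 = 12:46 AM on Dec 7.
+6 hours and 49 minutes → arrive 7:35 AM UTC on Dec 7.
Flight 2 lands earlier by 17 hours 53 minutes.

the second, by 17 hours 53 minutes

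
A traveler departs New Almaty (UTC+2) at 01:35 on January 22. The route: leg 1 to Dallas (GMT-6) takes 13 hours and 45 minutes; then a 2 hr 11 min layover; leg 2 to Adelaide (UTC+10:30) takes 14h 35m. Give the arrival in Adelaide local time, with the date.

Convert departure to UTC: 01:35 − 2:00 = 23:35 UTC on Jan 21.
Add 13 hours and 45 minutes leg 1 → 13:20 UTC (Jan 22).
Add 2 hours and 11 minutes layover in Dallas → 15:31 UTC.
Add 14 hours and 35 minutes leg 2 → 06:06 UTC (Jan 23).
Adelaide is UTC+10:30, so local arrival = 06:06 + 10:30 = 16:36 on Jan 23.

16:36 on January 23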